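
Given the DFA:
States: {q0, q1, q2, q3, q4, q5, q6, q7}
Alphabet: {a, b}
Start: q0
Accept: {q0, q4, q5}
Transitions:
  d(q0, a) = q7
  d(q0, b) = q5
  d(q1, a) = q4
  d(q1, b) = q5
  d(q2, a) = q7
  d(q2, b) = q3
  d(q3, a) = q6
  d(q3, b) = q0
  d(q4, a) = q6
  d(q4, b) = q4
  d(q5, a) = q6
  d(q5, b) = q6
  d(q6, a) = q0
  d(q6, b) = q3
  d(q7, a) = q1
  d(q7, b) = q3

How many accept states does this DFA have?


Accept states listed: {q0, q4, q5}
Counting: q0(1) q4(2) q5(3)

3


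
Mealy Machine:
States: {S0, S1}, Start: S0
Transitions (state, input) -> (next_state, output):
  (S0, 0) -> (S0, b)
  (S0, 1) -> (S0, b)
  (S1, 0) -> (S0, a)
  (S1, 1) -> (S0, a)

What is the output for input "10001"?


Step-by-step:
  (S0, 1) -> (S0, b)
  (S0, 0) -> (S0, b)
  (S0, 0) -> (S0, b)
  (S0, 0) -> (S0, b)
  (S0, 1) -> (S0, b)

"bbbbb"


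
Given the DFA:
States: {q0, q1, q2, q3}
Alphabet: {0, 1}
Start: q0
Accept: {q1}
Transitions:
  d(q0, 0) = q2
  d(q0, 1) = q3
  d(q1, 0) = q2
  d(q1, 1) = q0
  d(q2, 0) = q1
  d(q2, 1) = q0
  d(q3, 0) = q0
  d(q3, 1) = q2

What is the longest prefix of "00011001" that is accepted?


Run the DFA, marking each prefix where the state is accepting:
  "" -> q0 [reject]
  "0" -> q2 [reject]
  "00" -> q1 [accept]
  "000" -> q2 [reject]
  "0001" -> q0 [reject]
  "00011" -> q3 [reject]
  "000110" -> q0 [reject]
  "0001100" -> q2 [reject]
  "00011001" -> q0 [reject]

"00"


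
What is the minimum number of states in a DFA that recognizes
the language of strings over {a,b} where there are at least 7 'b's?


States: count = 0, 1, ..., 6, and a final '>= 7' state.
Total: 7 + 1 = 8. Accept = '>= 7' state.

8


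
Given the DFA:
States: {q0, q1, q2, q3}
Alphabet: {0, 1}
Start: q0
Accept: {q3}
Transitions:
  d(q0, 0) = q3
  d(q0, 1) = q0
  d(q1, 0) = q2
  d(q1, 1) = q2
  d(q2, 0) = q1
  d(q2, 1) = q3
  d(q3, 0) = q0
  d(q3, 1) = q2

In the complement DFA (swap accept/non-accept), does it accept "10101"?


Trace: q0 -> q0 -> q3 -> q2 -> q1 -> q2
Final: q2
Original accept: {q3}
Complement: q2 is not in original accept

Yes, complement accepts (original rejects)


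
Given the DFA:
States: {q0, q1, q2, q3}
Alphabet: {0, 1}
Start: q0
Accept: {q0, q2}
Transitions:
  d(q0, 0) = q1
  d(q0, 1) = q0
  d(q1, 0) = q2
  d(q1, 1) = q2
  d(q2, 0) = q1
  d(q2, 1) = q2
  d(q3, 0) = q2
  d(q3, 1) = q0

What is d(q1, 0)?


Looking up transition d(q1, 0)

q2


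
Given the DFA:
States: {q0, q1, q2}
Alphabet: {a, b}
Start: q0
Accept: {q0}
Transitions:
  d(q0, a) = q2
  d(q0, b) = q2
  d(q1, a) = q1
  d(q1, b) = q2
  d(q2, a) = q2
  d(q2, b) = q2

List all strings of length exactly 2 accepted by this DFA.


All strings of length 2: 4 total
Accepted: 0

None


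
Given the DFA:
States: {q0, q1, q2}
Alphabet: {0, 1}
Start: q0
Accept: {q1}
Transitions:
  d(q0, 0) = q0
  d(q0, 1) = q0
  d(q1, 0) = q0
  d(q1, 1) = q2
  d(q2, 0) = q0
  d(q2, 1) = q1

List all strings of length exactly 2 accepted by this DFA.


All strings of length 2: 4 total
Accepted: 0

None


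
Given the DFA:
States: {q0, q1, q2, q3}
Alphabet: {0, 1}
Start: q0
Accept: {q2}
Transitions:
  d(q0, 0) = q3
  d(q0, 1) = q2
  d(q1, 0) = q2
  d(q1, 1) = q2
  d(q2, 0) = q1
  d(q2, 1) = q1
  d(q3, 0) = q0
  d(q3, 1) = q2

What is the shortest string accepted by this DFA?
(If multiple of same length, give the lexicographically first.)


BFS by string length (lex-first path to each state shown):
  len 0: q0<-""
  len 1: q2<-"1", q3<-"0"
Found accept state at length 1.

"1"


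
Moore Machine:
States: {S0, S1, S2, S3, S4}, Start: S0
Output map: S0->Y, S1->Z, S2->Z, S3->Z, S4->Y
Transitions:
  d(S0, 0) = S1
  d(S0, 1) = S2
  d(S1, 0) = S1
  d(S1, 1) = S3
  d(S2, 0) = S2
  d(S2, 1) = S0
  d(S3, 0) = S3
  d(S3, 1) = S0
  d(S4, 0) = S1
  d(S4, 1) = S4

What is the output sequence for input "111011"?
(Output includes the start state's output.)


Start: S0 (output Y)
  --1--> S2 (output Z)
  --1--> S0 (output Y)
  --1--> S2 (output Z)
  --0--> S2 (output Z)
  --1--> S0 (output Y)
  --1--> S2 (output Z)

"YZYZZYZ"


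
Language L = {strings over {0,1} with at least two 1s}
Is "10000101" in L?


count('1') = 3

Yes, "10000101" is in L


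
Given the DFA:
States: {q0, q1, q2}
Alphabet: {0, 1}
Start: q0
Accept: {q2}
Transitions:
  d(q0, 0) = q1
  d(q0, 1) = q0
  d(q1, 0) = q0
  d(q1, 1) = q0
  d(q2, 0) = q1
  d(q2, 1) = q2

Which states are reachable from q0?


BFS from q0:
  layer 0: {q0}
  layer 1: {q1}

{q0, q1}


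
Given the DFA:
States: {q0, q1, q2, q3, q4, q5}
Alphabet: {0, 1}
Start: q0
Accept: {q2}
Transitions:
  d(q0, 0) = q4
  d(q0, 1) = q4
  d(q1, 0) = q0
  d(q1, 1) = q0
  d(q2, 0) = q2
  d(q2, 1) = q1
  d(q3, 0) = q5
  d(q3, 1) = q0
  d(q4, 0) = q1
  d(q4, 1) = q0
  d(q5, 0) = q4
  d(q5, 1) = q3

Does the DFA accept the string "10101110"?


Trace: q0 -> q4 -> q1 -> q0 -> q4 -> q0 -> q4 -> q0 -> q4
Final state: q4
Accept states: {q2}

No, rejected (final state q4 is not an accept state)


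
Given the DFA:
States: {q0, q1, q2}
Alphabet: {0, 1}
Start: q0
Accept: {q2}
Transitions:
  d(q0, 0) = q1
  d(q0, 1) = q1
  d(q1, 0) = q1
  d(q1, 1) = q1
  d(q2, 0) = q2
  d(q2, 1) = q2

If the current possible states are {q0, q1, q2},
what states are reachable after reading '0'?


Apply transition on '0' from each current state:
  d(q0, 0) = q1
  d(q1, 0) = q1
  d(q2, 0) = q2

{q1, q2}


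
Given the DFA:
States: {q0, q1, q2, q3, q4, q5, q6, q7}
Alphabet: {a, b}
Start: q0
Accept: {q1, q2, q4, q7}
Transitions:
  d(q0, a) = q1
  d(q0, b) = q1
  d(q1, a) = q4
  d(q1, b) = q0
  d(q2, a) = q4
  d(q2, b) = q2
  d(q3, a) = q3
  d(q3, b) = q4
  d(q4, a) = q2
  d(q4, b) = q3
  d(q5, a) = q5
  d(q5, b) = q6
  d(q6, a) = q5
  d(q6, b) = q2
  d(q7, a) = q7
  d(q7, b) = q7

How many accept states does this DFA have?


Accept states listed: {q1, q2, q4, q7}
Counting: q1(1) q2(2) q4(3) q7(4)

4


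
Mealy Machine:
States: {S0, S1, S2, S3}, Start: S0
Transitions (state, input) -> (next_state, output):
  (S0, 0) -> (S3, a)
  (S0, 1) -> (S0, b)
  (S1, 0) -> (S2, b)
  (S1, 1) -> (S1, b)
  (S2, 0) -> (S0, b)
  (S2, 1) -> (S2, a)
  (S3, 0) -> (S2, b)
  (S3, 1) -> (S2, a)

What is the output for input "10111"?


Step-by-step:
  (S0, 1) -> (S0, b)
  (S0, 0) -> (S3, a)
  (S3, 1) -> (S2, a)
  (S2, 1) -> (S2, a)
  (S2, 1) -> (S2, a)

"baaaa"


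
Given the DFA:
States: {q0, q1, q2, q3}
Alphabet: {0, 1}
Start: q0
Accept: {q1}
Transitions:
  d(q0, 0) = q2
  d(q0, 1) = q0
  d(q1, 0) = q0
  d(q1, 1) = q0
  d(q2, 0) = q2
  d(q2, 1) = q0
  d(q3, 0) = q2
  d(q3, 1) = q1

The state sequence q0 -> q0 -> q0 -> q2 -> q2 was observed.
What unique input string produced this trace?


Trace back each transition to find the symbol:
  q0 --[1]--> q0
  q0 --[1]--> q0
  q0 --[0]--> q2
  q2 --[0]--> q2

"1100"


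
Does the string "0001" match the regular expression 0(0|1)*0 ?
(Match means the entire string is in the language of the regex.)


|string| = 4; first = '0'; last = '1'

No, "0001" does not match 0(0|1)*0


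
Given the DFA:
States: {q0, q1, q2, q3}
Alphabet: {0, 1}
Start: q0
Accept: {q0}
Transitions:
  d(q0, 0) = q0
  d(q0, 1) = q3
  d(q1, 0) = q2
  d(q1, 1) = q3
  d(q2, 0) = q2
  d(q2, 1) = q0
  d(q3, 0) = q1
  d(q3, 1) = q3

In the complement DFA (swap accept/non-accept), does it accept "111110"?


Trace: q0 -> q3 -> q3 -> q3 -> q3 -> q3 -> q1
Final: q1
Original accept: {q0}
Complement: q1 is not in original accept

Yes, complement accepts (original rejects)


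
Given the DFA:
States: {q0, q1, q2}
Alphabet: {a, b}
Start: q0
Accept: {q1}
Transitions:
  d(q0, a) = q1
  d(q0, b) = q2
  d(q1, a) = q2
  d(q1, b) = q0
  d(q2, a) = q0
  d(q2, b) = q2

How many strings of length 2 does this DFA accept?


Enumerating all length-2 strings:
  "aa" -> q2 [reject]
  "ab" -> q0 [reject]
  "ba" -> q0 [reject]
  "bb" -> q2 [reject]

0 out of 4


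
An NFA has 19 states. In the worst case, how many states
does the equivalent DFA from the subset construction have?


Subset construction: one DFA state per subset of NFA states.
2^19 = 524288

524288


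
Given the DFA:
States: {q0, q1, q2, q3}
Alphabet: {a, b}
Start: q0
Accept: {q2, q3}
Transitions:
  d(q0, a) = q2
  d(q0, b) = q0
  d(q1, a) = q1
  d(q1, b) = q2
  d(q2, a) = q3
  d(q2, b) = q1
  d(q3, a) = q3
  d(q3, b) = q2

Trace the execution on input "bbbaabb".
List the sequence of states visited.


Input: bbbaabb
d(q0, b) = q0
d(q0, b) = q0
d(q0, b) = q0
d(q0, a) = q2
d(q2, a) = q3
d(q3, b) = q2
d(q2, b) = q1


q0 -> q0 -> q0 -> q0 -> q2 -> q3 -> q2 -> q1


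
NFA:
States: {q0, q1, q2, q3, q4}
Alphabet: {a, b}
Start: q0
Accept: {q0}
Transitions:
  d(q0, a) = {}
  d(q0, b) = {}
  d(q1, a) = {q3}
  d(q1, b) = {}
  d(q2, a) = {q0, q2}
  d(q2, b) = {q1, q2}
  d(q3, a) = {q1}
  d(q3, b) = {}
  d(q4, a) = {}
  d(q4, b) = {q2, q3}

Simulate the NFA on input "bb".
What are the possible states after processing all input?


Start: {q0}
  --b--> {}
  --b--> {}

{} (empty set, no valid transitions)


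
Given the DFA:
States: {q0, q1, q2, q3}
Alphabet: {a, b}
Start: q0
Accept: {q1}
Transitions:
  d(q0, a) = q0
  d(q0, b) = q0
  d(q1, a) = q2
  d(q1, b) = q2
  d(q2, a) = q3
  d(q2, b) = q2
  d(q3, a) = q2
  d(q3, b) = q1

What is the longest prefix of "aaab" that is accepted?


Run the DFA, marking each prefix where the state is accepting:
  "" -> q0 [reject]
  "a" -> q0 [reject]
  "aa" -> q0 [reject]
  "aaa" -> q0 [reject]
  "aaab" -> q0 [reject]

No prefix is accepted


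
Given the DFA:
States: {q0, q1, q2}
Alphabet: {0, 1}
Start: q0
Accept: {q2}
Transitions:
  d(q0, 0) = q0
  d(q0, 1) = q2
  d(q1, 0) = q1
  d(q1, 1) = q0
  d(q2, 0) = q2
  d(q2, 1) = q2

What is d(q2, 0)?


Looking up transition d(q2, 0)

q2


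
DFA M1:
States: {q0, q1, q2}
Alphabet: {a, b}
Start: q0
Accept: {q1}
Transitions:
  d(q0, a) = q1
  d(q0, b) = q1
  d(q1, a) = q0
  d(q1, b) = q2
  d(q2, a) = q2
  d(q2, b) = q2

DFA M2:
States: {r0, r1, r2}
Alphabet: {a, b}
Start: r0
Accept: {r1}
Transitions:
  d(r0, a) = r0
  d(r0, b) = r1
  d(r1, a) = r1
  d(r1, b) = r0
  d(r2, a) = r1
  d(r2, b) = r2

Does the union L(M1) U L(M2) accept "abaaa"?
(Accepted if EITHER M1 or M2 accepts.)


M1: final=q2 accepted=False
M2: final=r1 accepted=True

Yes, union accepts


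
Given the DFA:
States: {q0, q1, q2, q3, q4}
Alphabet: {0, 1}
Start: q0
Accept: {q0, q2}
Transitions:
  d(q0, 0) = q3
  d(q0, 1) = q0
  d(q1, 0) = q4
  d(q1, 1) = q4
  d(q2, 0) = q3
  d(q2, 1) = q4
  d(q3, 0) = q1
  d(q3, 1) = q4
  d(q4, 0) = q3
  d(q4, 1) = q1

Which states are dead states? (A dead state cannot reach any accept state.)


Forward reachability from each state:
  q0 -> reaches accept state q0 (live)
  q1 -> reaches {q1, q3, q4}, no accept state (dead)
  q2 -> reaches accept state q2 (live)
  q3 -> reaches {q1, q3, q4}, no accept state (dead)
  q4 -> reaches {q1, q3, q4}, no accept state (dead)

{q1, q3, q4}


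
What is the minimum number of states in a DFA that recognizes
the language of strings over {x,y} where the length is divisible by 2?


States track (length) mod 2.
Need 2 states: one per remainder 0..1; accept = remainder 0.

2


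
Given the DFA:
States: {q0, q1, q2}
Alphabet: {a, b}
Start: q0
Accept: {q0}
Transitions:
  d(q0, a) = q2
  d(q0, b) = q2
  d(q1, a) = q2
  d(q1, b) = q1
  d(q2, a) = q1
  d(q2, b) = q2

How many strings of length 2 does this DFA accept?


Enumerating all length-2 strings:
  "aa" -> q1 [reject]
  "ab" -> q2 [reject]
  "ba" -> q1 [reject]
  "bb" -> q2 [reject]

0 out of 4


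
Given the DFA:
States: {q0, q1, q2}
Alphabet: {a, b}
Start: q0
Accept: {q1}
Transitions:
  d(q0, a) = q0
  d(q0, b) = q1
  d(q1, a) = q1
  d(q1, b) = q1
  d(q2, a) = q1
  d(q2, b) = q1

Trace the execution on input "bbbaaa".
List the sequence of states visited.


Input: bbbaaa
d(q0, b) = q1
d(q1, b) = q1
d(q1, b) = q1
d(q1, a) = q1
d(q1, a) = q1
d(q1, a) = q1


q0 -> q1 -> q1 -> q1 -> q1 -> q1 -> q1


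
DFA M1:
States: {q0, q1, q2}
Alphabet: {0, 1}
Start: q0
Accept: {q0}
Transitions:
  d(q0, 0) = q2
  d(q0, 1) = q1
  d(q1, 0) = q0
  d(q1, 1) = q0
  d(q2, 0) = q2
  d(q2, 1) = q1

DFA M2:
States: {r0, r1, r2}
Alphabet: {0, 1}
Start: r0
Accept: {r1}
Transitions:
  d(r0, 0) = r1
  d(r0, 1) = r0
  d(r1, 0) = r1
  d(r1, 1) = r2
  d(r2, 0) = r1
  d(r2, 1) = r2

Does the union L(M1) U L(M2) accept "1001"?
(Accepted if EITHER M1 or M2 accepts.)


M1: final=q1 accepted=False
M2: final=r2 accepted=False

No, union rejects (neither accepts)


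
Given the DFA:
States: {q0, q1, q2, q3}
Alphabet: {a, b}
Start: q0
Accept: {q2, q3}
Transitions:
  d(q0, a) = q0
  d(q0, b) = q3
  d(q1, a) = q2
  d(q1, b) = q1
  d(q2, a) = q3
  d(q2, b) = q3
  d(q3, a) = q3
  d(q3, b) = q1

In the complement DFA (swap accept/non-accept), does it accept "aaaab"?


Trace: q0 -> q0 -> q0 -> q0 -> q0 -> q3
Final: q3
Original accept: {q2, q3}
Complement: q3 is in original accept

No, complement rejects (original accepts)


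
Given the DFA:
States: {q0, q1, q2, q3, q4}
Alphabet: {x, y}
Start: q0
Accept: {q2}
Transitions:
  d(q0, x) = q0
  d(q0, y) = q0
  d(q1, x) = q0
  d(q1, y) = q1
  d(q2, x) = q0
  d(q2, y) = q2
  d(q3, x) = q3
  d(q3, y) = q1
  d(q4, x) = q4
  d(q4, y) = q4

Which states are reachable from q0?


BFS from q0:
  layer 0: {q0}

{q0}


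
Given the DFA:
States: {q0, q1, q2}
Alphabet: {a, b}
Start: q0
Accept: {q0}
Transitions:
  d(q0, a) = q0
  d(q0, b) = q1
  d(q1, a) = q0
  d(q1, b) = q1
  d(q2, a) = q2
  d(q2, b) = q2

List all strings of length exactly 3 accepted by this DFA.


All strings of length 3: 8 total
Accepted: 4

"aaa", "aba", "baa", "bba"


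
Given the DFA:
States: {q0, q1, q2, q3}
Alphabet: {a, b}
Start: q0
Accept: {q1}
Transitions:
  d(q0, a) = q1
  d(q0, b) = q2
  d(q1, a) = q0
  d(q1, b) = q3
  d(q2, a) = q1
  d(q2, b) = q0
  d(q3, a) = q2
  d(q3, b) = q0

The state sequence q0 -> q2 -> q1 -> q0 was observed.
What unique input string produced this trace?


Trace back each transition to find the symbol:
  q0 --[b]--> q2
  q2 --[a]--> q1
  q1 --[a]--> q0

"baa"


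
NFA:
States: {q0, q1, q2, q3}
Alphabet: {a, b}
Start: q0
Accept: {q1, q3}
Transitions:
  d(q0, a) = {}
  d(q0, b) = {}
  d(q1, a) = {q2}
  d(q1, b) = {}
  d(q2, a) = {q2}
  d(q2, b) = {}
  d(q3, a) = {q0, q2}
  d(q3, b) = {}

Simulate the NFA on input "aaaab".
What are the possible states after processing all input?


Start: {q0}
  --a--> {}
  --a--> {}
  --a--> {}
  --a--> {}
  --b--> {}

{} (empty set, no valid transitions)


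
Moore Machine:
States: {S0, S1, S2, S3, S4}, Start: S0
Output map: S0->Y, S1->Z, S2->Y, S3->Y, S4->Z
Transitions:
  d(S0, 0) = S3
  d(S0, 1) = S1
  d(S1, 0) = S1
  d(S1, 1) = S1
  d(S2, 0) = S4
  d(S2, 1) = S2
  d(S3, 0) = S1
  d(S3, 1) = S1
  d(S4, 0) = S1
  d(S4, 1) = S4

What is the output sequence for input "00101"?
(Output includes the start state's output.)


Start: S0 (output Y)
  --0--> S3 (output Y)
  --0--> S1 (output Z)
  --1--> S1 (output Z)
  --0--> S1 (output Z)
  --1--> S1 (output Z)

"YYZZZZ"


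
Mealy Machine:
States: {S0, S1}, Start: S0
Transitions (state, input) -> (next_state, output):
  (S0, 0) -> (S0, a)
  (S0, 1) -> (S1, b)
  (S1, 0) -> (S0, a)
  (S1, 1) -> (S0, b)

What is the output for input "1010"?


Step-by-step:
  (S0, 1) -> (S1, b)
  (S1, 0) -> (S0, a)
  (S0, 1) -> (S1, b)
  (S1, 0) -> (S0, a)

"baba"


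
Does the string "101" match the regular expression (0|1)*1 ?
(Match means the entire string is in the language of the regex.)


|string| = 3; first = '1'; last = '1'

Yes, "101" matches (0|1)*1


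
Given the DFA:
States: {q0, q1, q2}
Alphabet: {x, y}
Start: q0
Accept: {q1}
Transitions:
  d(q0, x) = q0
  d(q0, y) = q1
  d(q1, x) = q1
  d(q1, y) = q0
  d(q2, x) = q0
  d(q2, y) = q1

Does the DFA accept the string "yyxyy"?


Trace: q0 -> q1 -> q0 -> q0 -> q1 -> q0
Final state: q0
Accept states: {q1}

No, rejected (final state q0 is not an accept state)


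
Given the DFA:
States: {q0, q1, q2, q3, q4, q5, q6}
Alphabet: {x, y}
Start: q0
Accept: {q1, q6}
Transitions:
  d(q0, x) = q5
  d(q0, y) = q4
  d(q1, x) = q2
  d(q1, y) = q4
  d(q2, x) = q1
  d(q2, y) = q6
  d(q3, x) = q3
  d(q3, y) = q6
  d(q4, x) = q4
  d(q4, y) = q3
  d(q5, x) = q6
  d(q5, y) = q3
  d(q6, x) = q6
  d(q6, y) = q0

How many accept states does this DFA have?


Accept states listed: {q1, q6}
Counting: q1(1) q6(2)

2


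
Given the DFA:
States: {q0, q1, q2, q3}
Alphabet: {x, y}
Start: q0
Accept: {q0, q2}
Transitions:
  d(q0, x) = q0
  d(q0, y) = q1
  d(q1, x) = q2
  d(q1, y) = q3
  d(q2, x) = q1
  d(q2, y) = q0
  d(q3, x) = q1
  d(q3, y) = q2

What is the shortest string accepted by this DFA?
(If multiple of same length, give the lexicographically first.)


BFS by string length (lex-first path to each state shown):
  len 0: q0<-""
Found accept state at length 0.

"" (empty string)


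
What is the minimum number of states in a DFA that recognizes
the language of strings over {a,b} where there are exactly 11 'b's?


States: count = 0, 1, ..., 11 (that's 12 states), plus a dead state for count > 11.
Total: 12 + 1 = 13. Accept = count-11 state.

13


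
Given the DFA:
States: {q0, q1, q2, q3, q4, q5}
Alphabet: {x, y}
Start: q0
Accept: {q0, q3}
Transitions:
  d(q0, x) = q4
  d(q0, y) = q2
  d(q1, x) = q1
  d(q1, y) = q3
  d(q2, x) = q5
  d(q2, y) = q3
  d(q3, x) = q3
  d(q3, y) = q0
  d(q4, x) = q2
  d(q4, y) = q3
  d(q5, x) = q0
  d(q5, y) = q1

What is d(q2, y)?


Looking up transition d(q2, y)

q3


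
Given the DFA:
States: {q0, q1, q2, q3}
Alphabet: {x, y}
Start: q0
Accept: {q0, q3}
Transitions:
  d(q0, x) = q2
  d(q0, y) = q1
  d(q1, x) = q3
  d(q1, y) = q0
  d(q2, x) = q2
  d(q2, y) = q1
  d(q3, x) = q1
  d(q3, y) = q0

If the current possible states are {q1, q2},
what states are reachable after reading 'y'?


Apply transition on 'y' from each current state:
  d(q1, y) = q0
  d(q2, y) = q1

{q0, q1}


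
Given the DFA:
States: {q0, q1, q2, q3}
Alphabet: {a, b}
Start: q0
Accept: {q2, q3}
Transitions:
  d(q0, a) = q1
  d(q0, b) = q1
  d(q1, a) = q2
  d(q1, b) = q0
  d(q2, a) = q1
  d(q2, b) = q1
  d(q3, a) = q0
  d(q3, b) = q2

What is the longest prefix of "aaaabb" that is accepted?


Run the DFA, marking each prefix where the state is accepting:
  "" -> q0 [reject]
  "a" -> q1 [reject]
  "aa" -> q2 [accept]
  "aaa" -> q1 [reject]
  "aaaa" -> q2 [accept]
  "aaaab" -> q1 [reject]
  "aaaabb" -> q0 [reject]

"aaaa"


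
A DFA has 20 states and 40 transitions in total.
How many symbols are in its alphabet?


Each state has exactly one transition per symbol.
|alphabet| = transitions / states = 40 / 20 = 2

2


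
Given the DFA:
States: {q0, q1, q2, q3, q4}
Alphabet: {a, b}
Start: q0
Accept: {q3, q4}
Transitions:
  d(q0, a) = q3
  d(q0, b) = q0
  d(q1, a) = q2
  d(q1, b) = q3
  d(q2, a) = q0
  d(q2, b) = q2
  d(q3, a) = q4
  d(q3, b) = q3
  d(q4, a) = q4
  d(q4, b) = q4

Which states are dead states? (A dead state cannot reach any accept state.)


Forward reachability from each state:
  q0 -> reaches accept state q3 (live)
  q1 -> reaches accept state q3 (live)
  q2 -> reaches accept state q3 (live)
  q3 -> reaches accept state q3 (live)
  q4 -> reaches accept state q4 (live)

None (all states can reach an accept state)


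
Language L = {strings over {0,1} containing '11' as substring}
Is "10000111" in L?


'11' occurs at index 5

Yes, "10000111" is in L


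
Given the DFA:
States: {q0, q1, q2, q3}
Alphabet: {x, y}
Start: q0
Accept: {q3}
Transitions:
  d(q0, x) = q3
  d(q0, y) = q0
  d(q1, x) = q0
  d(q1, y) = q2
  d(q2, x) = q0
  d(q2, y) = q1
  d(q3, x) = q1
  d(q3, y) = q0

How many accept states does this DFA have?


Accept states listed: {q3}
Counting: q3(1)

1


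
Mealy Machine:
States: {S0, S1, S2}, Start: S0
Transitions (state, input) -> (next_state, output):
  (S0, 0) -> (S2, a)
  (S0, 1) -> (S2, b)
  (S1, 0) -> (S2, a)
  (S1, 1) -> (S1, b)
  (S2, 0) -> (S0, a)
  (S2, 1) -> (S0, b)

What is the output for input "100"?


Step-by-step:
  (S0, 1) -> (S2, b)
  (S2, 0) -> (S0, a)
  (S0, 0) -> (S2, a)

"baa"


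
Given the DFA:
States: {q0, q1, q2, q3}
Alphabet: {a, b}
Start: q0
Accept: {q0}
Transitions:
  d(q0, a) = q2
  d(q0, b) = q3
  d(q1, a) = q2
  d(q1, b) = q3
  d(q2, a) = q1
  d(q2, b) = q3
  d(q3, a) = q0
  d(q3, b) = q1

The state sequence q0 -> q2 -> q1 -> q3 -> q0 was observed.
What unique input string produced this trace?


Trace back each transition to find the symbol:
  q0 --[a]--> q2
  q2 --[a]--> q1
  q1 --[b]--> q3
  q3 --[a]--> q0

"aaba"


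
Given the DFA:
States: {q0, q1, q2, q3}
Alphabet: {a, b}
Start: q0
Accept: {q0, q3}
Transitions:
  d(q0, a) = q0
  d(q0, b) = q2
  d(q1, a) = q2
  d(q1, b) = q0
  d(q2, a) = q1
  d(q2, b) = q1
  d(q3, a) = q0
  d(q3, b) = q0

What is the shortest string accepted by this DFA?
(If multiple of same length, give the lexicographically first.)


BFS by string length (lex-first path to each state shown):
  len 0: q0<-""
Found accept state at length 0.

"" (empty string)


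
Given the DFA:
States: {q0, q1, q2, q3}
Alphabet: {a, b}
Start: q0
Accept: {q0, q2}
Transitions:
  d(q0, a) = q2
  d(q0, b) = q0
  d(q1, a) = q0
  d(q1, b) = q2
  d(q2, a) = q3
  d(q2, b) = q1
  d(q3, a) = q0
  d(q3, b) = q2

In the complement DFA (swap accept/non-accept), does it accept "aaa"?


Trace: q0 -> q2 -> q3 -> q0
Final: q0
Original accept: {q0, q2}
Complement: q0 is in original accept

No, complement rejects (original accepts)


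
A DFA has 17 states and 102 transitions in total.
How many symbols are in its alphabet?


Each state has exactly one transition per symbol.
|alphabet| = transitions / states = 102 / 17 = 6

6


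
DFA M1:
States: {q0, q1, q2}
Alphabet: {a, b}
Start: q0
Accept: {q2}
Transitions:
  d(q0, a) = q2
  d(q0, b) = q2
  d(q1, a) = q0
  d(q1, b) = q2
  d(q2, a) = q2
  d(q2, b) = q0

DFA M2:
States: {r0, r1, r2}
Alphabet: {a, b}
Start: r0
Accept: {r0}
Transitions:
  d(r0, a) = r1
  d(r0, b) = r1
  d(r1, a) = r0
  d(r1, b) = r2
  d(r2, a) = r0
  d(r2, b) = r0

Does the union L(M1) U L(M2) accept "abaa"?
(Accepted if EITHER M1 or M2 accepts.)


M1: final=q2 accepted=True
M2: final=r1 accepted=False

Yes, union accepts


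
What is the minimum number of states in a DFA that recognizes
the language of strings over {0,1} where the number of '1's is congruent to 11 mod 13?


States track (count of '1') mod 13.
Need 13 states: one per remainder 0..12; accept = remainder 11.

13


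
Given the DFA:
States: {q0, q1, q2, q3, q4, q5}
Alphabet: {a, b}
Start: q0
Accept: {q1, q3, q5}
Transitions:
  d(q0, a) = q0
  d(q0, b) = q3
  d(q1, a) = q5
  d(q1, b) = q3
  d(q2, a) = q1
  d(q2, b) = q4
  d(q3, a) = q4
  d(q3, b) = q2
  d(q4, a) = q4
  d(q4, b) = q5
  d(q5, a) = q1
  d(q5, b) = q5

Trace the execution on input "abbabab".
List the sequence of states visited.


Input: abbabab
d(q0, a) = q0
d(q0, b) = q3
d(q3, b) = q2
d(q2, a) = q1
d(q1, b) = q3
d(q3, a) = q4
d(q4, b) = q5


q0 -> q0 -> q3 -> q2 -> q1 -> q3 -> q4 -> q5


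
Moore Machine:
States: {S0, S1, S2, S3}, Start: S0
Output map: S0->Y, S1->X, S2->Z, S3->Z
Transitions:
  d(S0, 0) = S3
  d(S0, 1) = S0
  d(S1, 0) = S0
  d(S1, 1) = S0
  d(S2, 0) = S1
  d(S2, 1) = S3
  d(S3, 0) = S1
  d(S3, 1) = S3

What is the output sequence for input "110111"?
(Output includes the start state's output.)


Start: S0 (output Y)
  --1--> S0 (output Y)
  --1--> S0 (output Y)
  --0--> S3 (output Z)
  --1--> S3 (output Z)
  --1--> S3 (output Z)
  --1--> S3 (output Z)

"YYYZZZZ"


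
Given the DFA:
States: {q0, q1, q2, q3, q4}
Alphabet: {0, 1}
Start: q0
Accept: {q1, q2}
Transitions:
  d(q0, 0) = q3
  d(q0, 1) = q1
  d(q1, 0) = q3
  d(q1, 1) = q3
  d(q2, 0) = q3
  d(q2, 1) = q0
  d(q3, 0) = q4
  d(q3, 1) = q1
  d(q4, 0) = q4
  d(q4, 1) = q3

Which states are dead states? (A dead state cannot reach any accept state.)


Forward reachability from each state:
  q0 -> reaches accept state q1 (live)
  q1 -> reaches accept state q1 (live)
  q2 -> reaches accept state q1 (live)
  q3 -> reaches accept state q1 (live)
  q4 -> reaches accept state q1 (live)

None (all states can reach an accept state)


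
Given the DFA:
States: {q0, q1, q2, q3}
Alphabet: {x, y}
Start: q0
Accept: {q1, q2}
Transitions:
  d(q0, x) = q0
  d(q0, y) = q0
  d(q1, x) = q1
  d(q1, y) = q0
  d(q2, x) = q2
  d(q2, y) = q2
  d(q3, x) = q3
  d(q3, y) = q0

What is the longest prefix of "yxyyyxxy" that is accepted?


Run the DFA, marking each prefix where the state is accepting:
  "" -> q0 [reject]
  "y" -> q0 [reject]
  "yx" -> q0 [reject]
  "yxy" -> q0 [reject]
  "yxyy" -> q0 [reject]
  "yxyyy" -> q0 [reject]
  "yxyyyx" -> q0 [reject]
  "yxyyyxx" -> q0 [reject]
  "yxyyyxxy" -> q0 [reject]

No prefix is accepted


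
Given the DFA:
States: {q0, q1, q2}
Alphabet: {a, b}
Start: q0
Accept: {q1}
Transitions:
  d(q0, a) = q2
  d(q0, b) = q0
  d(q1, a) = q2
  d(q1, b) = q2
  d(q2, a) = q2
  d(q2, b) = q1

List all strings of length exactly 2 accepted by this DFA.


All strings of length 2: 4 total
Accepted: 1

"ab"


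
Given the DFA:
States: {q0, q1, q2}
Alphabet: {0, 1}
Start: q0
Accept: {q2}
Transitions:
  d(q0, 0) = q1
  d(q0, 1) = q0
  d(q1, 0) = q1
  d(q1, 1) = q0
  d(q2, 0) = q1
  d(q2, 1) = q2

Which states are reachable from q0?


BFS from q0:
  layer 0: {q0}
  layer 1: {q1}

{q0, q1}


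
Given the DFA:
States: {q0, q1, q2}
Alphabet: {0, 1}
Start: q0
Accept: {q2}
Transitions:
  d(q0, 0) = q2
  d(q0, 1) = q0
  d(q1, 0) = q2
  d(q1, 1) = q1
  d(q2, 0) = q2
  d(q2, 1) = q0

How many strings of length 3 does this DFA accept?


Enumerating all length-3 strings:
  "000" -> q2 [accept]
  "001" -> q0 [reject]
  "010" -> q2 [accept]
  "011" -> q0 [reject]
  "100" -> q2 [accept]
  "101" -> q0 [reject]
  "110" -> q2 [accept]
  "111" -> q0 [reject]

4 out of 8


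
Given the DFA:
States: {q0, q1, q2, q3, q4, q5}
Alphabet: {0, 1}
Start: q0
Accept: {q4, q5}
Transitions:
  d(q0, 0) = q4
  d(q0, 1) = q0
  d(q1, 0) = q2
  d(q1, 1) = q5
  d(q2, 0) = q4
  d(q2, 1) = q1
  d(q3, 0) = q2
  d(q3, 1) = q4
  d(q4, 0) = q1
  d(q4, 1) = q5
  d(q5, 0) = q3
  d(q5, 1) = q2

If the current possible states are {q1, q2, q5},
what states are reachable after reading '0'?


Apply transition on '0' from each current state:
  d(q1, 0) = q2
  d(q2, 0) = q4
  d(q5, 0) = q3

{q2, q3, q4}


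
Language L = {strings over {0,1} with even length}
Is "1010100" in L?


length = 7; 7 mod 2 = 1

No, "1010100" is not in L


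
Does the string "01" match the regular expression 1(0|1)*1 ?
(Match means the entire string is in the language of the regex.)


|string| = 2; first = '0'; last = '1'

No, "01" does not match 1(0|1)*1


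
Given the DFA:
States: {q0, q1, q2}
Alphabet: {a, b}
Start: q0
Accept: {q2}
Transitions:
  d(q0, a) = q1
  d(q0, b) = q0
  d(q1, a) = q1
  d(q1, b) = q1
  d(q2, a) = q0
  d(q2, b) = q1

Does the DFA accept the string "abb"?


Trace: q0 -> q1 -> q1 -> q1
Final state: q1
Accept states: {q2}

No, rejected (final state q1 is not an accept state)


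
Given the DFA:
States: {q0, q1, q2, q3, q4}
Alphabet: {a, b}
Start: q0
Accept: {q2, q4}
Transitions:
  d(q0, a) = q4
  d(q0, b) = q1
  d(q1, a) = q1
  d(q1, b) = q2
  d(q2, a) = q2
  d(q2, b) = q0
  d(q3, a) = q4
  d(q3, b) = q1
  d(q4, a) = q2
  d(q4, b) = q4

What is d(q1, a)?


Looking up transition d(q1, a)

q1


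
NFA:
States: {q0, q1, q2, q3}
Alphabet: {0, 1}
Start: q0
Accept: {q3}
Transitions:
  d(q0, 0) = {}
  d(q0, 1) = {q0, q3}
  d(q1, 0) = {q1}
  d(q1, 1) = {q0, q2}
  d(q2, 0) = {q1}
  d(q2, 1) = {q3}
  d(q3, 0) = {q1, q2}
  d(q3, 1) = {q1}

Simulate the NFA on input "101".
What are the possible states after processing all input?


Start: {q0}
  --1--> {q0, q3}
  --0--> {q1, q2}
  --1--> {q0, q2, q3}

{q0, q2, q3}


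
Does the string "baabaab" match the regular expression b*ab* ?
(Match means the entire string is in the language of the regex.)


|string| = 7; first = 'b'; last = 'b'

No, "baabaab" does not match b*ab*


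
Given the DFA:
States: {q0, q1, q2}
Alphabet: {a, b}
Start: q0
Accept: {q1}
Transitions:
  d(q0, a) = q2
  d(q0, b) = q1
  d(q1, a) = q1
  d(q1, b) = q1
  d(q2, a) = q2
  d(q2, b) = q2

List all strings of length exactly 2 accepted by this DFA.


All strings of length 2: 4 total
Accepted: 2

"ba", "bb"


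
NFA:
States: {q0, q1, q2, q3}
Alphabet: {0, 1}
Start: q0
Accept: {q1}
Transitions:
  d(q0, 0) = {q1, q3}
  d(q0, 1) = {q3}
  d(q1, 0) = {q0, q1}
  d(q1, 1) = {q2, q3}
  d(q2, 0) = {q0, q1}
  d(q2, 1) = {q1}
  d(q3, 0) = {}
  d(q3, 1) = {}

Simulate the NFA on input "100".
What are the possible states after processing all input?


Start: {q0}
  --1--> {q3}
  --0--> {}
  --0--> {}

{} (empty set, no valid transitions)


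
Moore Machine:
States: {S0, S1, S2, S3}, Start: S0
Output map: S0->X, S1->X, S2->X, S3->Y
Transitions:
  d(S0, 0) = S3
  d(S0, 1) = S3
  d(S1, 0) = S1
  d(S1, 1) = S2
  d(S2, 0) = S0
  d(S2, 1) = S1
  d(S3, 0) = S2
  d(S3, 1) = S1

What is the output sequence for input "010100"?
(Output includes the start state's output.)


Start: S0 (output X)
  --0--> S3 (output Y)
  --1--> S1 (output X)
  --0--> S1 (output X)
  --1--> S2 (output X)
  --0--> S0 (output X)
  --0--> S3 (output Y)

"XYXXXXY"


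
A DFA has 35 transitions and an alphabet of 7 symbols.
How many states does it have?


Each state has exactly one transition per symbol.
states = transitions / |alphabet| = 35 / 7 = 5

5


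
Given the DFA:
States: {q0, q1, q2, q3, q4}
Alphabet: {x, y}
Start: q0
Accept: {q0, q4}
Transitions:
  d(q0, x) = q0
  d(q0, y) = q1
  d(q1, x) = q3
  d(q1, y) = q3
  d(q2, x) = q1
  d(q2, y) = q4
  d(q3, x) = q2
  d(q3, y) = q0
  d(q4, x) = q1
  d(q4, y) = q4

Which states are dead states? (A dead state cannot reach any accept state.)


Forward reachability from each state:
  q0 -> reaches accept state q0 (live)
  q1 -> reaches accept state q0 (live)
  q2 -> reaches accept state q0 (live)
  q3 -> reaches accept state q0 (live)
  q4 -> reaches accept state q0 (live)

None (all states can reach an accept state)


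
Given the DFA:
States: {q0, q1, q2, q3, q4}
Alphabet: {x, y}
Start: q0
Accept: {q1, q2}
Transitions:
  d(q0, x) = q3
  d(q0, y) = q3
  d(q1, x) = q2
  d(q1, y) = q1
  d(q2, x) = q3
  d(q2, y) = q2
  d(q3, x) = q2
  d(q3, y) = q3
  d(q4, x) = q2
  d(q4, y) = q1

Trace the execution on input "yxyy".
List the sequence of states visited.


Input: yxyy
d(q0, y) = q3
d(q3, x) = q2
d(q2, y) = q2
d(q2, y) = q2


q0 -> q3 -> q2 -> q2 -> q2


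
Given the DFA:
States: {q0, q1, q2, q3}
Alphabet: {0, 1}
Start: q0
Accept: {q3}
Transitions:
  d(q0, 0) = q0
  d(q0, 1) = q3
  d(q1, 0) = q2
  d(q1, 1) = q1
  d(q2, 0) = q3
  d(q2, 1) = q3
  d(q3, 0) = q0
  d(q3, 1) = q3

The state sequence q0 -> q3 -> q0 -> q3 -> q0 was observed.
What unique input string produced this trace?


Trace back each transition to find the symbol:
  q0 --[1]--> q3
  q3 --[0]--> q0
  q0 --[1]--> q3
  q3 --[0]--> q0

"1010"


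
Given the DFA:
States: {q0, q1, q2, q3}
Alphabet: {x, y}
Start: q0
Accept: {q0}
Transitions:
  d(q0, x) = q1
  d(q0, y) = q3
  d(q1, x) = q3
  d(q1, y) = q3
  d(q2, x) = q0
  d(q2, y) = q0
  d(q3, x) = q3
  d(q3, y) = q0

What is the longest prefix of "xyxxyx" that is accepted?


Run the DFA, marking each prefix where the state is accepting:
  "" -> q0 [accept]
  "x" -> q1 [reject]
  "xy" -> q3 [reject]
  "xyx" -> q3 [reject]
  "xyxx" -> q3 [reject]
  "xyxxy" -> q0 [accept]
  "xyxxyx" -> q1 [reject]

"xyxxy"


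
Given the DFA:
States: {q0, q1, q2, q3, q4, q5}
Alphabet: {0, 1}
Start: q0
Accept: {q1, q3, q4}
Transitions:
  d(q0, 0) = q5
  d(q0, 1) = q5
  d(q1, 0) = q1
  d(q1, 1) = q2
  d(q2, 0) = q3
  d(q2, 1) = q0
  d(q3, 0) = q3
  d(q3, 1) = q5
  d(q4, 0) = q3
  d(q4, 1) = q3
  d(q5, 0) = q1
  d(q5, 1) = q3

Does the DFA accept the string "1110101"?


Trace: q0 -> q5 -> q3 -> q5 -> q1 -> q2 -> q3 -> q5
Final state: q5
Accept states: {q1, q3, q4}

No, rejected (final state q5 is not an accept state)


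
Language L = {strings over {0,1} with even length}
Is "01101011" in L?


length = 8; 8 mod 2 = 0

Yes, "01101011" is in L


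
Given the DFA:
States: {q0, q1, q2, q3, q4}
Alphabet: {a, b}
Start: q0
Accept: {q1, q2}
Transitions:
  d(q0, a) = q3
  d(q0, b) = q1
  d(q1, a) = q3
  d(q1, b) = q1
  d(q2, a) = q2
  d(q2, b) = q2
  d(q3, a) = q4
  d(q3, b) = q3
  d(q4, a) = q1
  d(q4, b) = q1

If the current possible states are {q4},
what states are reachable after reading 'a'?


Apply transition on 'a' from each current state:
  d(q4, a) = q1

{q1}


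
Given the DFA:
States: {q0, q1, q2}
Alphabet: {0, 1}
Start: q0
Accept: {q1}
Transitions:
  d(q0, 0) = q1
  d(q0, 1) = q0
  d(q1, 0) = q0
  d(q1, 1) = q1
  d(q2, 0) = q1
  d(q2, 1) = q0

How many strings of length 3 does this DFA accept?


Enumerating all length-3 strings:
  "000" -> q1 [accept]
  "001" -> q0 [reject]
  "010" -> q0 [reject]
  "011" -> q1 [accept]
  "100" -> q0 [reject]
  "101" -> q1 [accept]
  "110" -> q1 [accept]
  "111" -> q0 [reject]

4 out of 8


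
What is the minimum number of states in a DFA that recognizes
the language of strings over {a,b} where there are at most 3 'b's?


States: count = 0, 1, ..., 3 (all accepting; 4 states), plus a dead state for count > 3.
Total: 4 + 1 = 5.

5


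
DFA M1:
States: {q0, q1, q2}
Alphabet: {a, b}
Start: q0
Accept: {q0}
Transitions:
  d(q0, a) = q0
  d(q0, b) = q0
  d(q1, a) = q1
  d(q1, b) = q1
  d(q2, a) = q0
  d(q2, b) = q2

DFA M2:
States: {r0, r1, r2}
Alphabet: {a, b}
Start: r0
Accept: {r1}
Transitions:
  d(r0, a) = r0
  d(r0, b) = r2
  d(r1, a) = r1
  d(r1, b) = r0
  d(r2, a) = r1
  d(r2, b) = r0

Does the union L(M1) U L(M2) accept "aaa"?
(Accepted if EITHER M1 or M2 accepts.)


M1: final=q0 accepted=True
M2: final=r0 accepted=False

Yes, union accepts


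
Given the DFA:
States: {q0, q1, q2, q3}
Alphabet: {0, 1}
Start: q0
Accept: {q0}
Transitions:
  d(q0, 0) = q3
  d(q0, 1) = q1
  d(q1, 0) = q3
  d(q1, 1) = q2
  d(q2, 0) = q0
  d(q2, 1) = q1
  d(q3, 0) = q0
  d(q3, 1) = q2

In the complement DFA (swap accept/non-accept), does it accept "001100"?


Trace: q0 -> q3 -> q0 -> q1 -> q2 -> q0 -> q3
Final: q3
Original accept: {q0}
Complement: q3 is not in original accept

Yes, complement accepts (original rejects)


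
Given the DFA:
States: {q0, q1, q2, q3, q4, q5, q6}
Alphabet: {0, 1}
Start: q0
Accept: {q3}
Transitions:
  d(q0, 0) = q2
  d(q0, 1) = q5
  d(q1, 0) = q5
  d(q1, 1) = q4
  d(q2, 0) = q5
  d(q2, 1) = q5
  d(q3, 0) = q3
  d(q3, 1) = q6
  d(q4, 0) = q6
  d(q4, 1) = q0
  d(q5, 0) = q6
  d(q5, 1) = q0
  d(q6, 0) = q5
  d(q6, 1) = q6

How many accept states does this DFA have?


Accept states listed: {q3}
Counting: q3(1)

1


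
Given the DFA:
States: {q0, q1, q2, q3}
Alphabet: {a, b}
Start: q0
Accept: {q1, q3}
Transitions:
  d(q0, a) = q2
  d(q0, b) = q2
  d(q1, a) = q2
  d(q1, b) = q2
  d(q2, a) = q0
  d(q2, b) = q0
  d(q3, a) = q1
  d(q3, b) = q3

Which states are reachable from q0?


BFS from q0:
  layer 0: {q0}
  layer 1: {q2}

{q0, q2}


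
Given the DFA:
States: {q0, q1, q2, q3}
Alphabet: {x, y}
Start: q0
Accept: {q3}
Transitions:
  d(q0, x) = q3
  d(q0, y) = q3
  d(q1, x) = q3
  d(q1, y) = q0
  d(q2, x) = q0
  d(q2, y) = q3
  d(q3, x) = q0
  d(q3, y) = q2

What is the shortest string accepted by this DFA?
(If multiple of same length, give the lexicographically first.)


BFS by string length (lex-first path to each state shown):
  len 0: q0<-""
  len 1: q3<-"x"
Found accept state at length 1.

"x"


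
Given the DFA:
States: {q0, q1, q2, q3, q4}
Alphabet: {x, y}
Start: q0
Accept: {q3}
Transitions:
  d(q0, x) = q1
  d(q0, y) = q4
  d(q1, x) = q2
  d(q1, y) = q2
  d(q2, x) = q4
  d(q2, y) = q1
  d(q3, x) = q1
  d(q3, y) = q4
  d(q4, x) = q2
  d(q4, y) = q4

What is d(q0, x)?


Looking up transition d(q0, x)

q1


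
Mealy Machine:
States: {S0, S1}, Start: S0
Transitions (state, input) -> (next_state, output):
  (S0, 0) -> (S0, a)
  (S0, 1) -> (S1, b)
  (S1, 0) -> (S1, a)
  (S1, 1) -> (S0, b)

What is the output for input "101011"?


Step-by-step:
  (S0, 1) -> (S1, b)
  (S1, 0) -> (S1, a)
  (S1, 1) -> (S0, b)
  (S0, 0) -> (S0, a)
  (S0, 1) -> (S1, b)
  (S1, 1) -> (S0, b)

"bababb"


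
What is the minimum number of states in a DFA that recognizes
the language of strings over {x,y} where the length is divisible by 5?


States track (length) mod 5.
Need 5 states: one per remainder 0..4; accept = remainder 0.

5


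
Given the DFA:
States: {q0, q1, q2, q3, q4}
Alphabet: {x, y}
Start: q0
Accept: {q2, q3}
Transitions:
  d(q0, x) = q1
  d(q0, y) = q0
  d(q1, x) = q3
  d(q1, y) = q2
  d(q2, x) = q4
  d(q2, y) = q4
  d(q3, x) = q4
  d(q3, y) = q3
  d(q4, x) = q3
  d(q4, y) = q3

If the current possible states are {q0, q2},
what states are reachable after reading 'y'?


Apply transition on 'y' from each current state:
  d(q0, y) = q0
  d(q2, y) = q4

{q0, q4}


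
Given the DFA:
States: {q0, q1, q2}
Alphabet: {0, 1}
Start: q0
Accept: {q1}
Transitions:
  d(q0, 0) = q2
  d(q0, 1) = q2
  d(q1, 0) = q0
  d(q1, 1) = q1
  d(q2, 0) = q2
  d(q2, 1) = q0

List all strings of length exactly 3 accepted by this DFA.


All strings of length 3: 8 total
Accepted: 0

None


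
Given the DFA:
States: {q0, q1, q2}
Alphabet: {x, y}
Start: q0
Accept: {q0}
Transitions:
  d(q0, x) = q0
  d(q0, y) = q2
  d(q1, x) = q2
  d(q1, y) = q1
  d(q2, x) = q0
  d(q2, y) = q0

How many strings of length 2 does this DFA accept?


Enumerating all length-2 strings:
  "xx" -> q0 [accept]
  "xy" -> q2 [reject]
  "yx" -> q0 [accept]
  "yy" -> q0 [accept]

3 out of 4


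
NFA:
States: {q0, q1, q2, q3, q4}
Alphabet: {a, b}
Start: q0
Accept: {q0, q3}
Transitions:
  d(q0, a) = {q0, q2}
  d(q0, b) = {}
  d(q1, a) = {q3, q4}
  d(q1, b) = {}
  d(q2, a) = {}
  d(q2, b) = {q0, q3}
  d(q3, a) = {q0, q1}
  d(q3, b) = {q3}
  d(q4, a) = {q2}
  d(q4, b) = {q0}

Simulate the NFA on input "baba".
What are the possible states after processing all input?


Start: {q0}
  --b--> {}
  --a--> {}
  --b--> {}
  --a--> {}

{} (empty set, no valid transitions)


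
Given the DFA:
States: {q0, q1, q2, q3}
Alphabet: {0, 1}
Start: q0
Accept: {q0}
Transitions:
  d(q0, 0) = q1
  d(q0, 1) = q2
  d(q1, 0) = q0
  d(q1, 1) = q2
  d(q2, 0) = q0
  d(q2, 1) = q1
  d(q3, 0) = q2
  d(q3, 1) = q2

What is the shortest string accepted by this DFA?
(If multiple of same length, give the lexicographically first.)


BFS by string length (lex-first path to each state shown):
  len 0: q0<-""
Found accept state at length 0.

"" (empty string)


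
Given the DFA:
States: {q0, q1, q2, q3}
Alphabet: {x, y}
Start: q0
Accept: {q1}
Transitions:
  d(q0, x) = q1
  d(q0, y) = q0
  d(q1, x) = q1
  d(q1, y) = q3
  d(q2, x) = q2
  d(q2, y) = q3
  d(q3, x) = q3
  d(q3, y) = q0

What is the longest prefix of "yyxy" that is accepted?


Run the DFA, marking each prefix where the state is accepting:
  "" -> q0 [reject]
  "y" -> q0 [reject]
  "yy" -> q0 [reject]
  "yyx" -> q1 [accept]
  "yyxy" -> q3 [reject]

"yyx"


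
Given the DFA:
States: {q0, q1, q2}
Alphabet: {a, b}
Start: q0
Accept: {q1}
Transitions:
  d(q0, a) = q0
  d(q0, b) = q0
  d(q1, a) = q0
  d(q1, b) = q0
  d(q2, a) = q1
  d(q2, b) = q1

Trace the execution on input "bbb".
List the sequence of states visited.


Input: bbb
d(q0, b) = q0
d(q0, b) = q0
d(q0, b) = q0


q0 -> q0 -> q0 -> q0


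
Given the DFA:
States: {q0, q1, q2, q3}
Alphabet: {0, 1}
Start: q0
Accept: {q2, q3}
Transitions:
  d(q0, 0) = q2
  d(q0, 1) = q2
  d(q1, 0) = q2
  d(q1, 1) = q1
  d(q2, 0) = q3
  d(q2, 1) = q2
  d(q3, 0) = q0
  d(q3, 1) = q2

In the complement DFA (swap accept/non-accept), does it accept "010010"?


Trace: q0 -> q2 -> q2 -> q3 -> q0 -> q2 -> q3
Final: q3
Original accept: {q2, q3}
Complement: q3 is in original accept

No, complement rejects (original accepts)


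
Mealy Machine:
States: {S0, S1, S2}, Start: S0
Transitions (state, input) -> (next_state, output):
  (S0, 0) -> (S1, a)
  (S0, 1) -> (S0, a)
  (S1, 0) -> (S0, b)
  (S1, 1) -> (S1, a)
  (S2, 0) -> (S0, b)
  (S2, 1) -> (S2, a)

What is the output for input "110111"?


Step-by-step:
  (S0, 1) -> (S0, a)
  (S0, 1) -> (S0, a)
  (S0, 0) -> (S1, a)
  (S1, 1) -> (S1, a)
  (S1, 1) -> (S1, a)
  (S1, 1) -> (S1, a)

"aaaaaa"
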